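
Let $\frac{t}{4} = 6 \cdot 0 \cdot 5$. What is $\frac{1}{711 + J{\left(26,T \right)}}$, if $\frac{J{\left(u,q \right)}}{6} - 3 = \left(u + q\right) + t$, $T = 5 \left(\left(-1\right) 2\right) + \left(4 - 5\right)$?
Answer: $\frac{1}{819} \approx 0.001221$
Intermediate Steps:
$T = -11$ ($T = 5 \left(-2\right) - 1 = -10 - 1 = -11$)
$t = 0$ ($t = 4 \cdot 6 \cdot 0 \cdot 5 = 4 \cdot 0 \cdot 5 = 4 \cdot 0 = 0$)
$J{\left(u,q \right)} = 18 + 6 q + 6 u$ ($J{\left(u,q \right)} = 18 + 6 \left(\left(u + q\right) + 0\right) = 18 + 6 \left(\left(q + u\right) + 0\right) = 18 + 6 \left(q + u\right) = 18 + \left(6 q + 6 u\right) = 18 + 6 q + 6 u$)
$\frac{1}{711 + J{\left(26,T \right)}} = \frac{1}{711 + \left(18 + 6 \left(-11\right) + 6 \cdot 26\right)} = \frac{1}{711 + \left(18 - 66 + 156\right)} = \frac{1}{711 + 108} = \frac{1}{819}$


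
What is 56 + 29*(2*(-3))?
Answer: -118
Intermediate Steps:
56 + 29*(2*(-3)) = 56 + 29*(-6) = 56 - 174 = -118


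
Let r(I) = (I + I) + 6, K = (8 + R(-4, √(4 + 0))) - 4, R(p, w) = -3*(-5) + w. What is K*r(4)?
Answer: 294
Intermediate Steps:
R(p, w) = 15 + w
K = 21 (K = (8 + (15 + √(4 + 0))) - 4 = (8 + (15 + √4)) - 4 = (8 + (15 + 2)) - 4 = (8 + 17) - 4 = 25 - 4 = 21)
r(I) = 6 + 2*I (r(I) = 2*I + 6 = 6 + 2*I)
K*r(4) = 21*(6 + 2*4) = 21*(6 + 8) = 21*14 = 294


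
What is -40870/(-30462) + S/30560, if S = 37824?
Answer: 37518467/14545605 ≈ 2.5794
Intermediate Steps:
-40870/(-30462) + S/30560 = -40870/(-30462) + 37824/30560 = -40870*(-1/30462) + 37824*(1/30560) = 20435/15231 + 1182/955 = 37518467/14545605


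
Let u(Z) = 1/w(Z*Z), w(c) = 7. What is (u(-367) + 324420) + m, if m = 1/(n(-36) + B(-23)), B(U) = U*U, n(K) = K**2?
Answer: 4144467332/12775 ≈ 3.2442e+5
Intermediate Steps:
B(U) = U**2
u(Z) = 1/7
m = 1/1825 (m = 1/((-36)**2 + (-23)**2) = 1/(1296 + 529) = 1/1825 ≈ 0.00054795)
(u(-367) + 324420) + m = (1/7 + 324420) + 1/1825 = 2270941/7 + 1/1825 = 4144467332/12775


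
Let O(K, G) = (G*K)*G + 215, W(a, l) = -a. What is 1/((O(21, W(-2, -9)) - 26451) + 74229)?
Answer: 1/48077 ≈ 2.0800e-5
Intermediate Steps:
O(K, G) = 215 + K*G² (O(K, G) = K*G² + 215 = 215 + K*G²)
1/((O(21, W(-2, -9)) - 26451) + 74229) = 1/(((215 + 21*(-1*(-2))²) - 26451) + 74229) = 1/(((215 + 21*2²) - 26451) + 74229) = 1/(((215 + 21*4) - 26451) + 74229) = 1/(((215 + 84) - 26451) + 74229) = 1/((299 - 26451) + 74229) = 1/(-26152 + 74229) = 1/48077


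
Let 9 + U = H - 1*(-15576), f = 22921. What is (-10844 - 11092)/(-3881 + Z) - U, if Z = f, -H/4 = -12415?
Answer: -77621501/1190 ≈ -65228.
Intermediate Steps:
H = 49660 (H = -4*(-12415) = 49660)
Z = 22921
U = 65227 (U = -9 + (49660 - 1*(-15576)) = -9 + (49660 + 15576) = -9 + 65236 = 65227)
(-10844 - 11092)/(-3881 + Z) - U = (-10844 - 11092)/(-3881 + 22921) - 1*65227 = -21936/19040 - 65227 = -21936*1/19040 - 65227 = -1371/1190 - 65227 = -77621501/1190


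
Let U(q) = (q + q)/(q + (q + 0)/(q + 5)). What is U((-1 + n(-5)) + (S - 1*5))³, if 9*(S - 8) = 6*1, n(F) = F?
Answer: 4096/1331 ≈ 3.0774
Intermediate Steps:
S = 26/3 (S = 8 + (6*1)/9 = 8 + (⅑)*6 = 8 + ⅔ = 26/3 ≈ 8.6667)
U(q) = 2*q/(q + q/(5 + q)) (U(q) = (2*q)/(q + q/(5 + q)) = 2*q/(q + q/(5 + q)))
U((-1 + n(-5)) + (S - 1*5))³ = (2*(5 + ((-1 - 5) + (26/3 - 1*5)))/(6 + ((-1 - 5) + (26/3 - 1*5))))³ = (2*(5 + (-6 + (26/3 - 5)))/(6 + (-6 + (26/3 - 5))))³ = (2*(5 + (-6 + 11/3))/(6 + (-6 + 11/3)))³ = (2*(5 - 7/3)/(6 - 7/3))³ = (2*(8/3)/(11/3))³ = (2*(3/11)*(8/3))³ = (16/11)³ = 4096/1331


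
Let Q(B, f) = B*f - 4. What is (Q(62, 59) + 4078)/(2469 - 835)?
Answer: 3866/817 ≈ 4.7319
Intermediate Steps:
Q(B, f) = -4 + B*f
(Q(62, 59) + 4078)/(2469 - 835) = ((-4 + 62*59) + 4078)/(2469 - 835) = ((-4 + 3658) + 4078)/1634 = (3654 + 4078)*(1/1634) = 7732*(1/1634) = 3866/817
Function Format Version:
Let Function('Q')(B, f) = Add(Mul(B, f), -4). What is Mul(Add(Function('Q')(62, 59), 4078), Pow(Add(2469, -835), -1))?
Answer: Rational(3866, 817) ≈ 4.7319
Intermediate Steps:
Function('Q')(B, f) = Add(-4, Mul(B, f))
Mul(Add(Function('Q')(62, 59), 4078), Pow(Add(2469, -835), -1)) = Mul(Add(Add(-4, Mul(62, 59)), 4078), Pow(Add(2469, -835), -1)) = Mul(Add(Add(-4, 3658), 4078), Pow(1634, -1)) = Mul(Add(3654, 4078), Rational(1, 1634)) = Mul(7732, Rational(1, 1634)) = Rational(3866, 817)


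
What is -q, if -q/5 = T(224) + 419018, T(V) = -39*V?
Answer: 2051410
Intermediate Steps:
q = -2051410 (q = -5*(-39*224 + 419018) = -5*(-8736 + 419018) = -5*410282 = -2051410)
-q = -1*(-2051410) = 2051410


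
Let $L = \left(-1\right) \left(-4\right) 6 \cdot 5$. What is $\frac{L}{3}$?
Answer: $40$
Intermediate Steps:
$L = 120$ ($L = 4 \cdot 6 \cdot 5 = 24 \cdot 5 = 120$)
$\frac{L}{3} = \frac{120}{3} = 120 \cdot \frac{1}{3} = 40$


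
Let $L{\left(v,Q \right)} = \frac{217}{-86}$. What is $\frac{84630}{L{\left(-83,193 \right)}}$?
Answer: $-33540$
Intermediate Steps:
$L{\left(v,Q \right)} = - \frac{217}{86}$ ($L{\left(v,Q \right)} = 217 \left(- \frac{1}{86}\right) = - \frac{217}{86}$)
$\frac{84630}{L{\left(-83,193 \right)}} = \frac{84630}{- \frac{217}{86}} = 84630 \left(- \frac{86}{217}\right) = -33540$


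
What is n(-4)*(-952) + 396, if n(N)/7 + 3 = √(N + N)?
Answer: 20388 - 13328*I*√2 ≈ 20388.0 - 18849.0*I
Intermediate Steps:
n(N) = -21 + 7*√2*√N (n(N) = -21 + 7*√(N + N) = -21 + 7*√(2*N) = -21 + 7*(√2*√N) = -21 + 7*√2*√N)
n(-4)*(-952) + 396 = (-21 + 7*√2*√(-4))*(-952) + 396 = (-21 + 7*√2*(2*I))*(-952) + 396 = (-21 + 14*I*√2)*(-952) + 396 = (19992 - 13328*I*√2) + 396 = 20388 - 13328*I*√2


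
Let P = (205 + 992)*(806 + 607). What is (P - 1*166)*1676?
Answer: 2834442820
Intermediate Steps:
P = 1691361 (P = 1197*1413 = 1691361)
(P - 1*166)*1676 = (1691361 - 1*166)*1676 = (1691361 - 166)*1676 = 1691195*1676 = 2834442820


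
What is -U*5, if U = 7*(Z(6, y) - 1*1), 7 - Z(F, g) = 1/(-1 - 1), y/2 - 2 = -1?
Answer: -455/2 ≈ -227.50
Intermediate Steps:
y = 2 (y = 4 + 2*(-1) = 4 - 2 = 2)
Z(F, g) = 15/2 (Z(F, g) = 7 - 1/(-1 - 1) = 7 - 1/(-2) = 7 - 1*(-½) = 7 + ½ = 15/2)
U = 91/2 (U = 7*(15/2 - 1*1) = 7*(15/2 - 1) = 7*(13/2) = 91/2 ≈ 45.500)
-U*5 = -91*5/2 = -1*455/2 = -455/2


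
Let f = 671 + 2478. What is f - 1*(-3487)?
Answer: 6636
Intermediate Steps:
f = 3149
f - 1*(-3487) = 3149 - 1*(-3487) = 3149 + 3487 = 6636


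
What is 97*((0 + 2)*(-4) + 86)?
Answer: 7566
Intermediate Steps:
97*((0 + 2)*(-4) + 86) = 97*(2*(-4) + 86) = 97*(-8 + 86) = 97*78 = 7566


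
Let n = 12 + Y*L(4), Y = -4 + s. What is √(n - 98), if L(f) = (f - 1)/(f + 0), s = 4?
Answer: I*√86 ≈ 9.2736*I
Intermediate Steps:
L(f) = (-1 + f)/f
Y = 0 (Y = -4 + 4 = 0)
n = 12 (n = 12 + 0*((-1 + 4)/4) = 12 + 0*((¼)*3) = 12 + 0*(¾) = 12 + 0 = 12)
√(n - 98) = √(12 - 98) = √(-86) = I*√86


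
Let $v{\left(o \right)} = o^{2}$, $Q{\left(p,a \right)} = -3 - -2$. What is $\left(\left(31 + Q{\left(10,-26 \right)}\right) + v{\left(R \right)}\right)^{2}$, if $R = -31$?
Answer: $982081$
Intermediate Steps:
$Q{\left(p,a \right)} = -1$ ($Q{\left(p,a \right)} = -3 + 2 = -1$)
$\left(\left(31 + Q{\left(10,-26 \right)}\right) + v{\left(R \right)}\right)^{2} = \left(\left(31 - 1\right) + \left(-31\right)^{2}\right)^{2} = \left(30 + 961\right)^{2} = 991^{2} = 982081$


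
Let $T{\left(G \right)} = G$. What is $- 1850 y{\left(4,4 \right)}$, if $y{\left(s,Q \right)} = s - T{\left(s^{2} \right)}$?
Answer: $22200$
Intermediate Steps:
$y{\left(s,Q \right)} = s - s^{2}$
$- 1850 y{\left(4,4 \right)} = - 1850 \cdot 4 \left(1 - 4\right) = - 1850 \cdot 4 \left(-3\right) = \left(-1850\right) \left(-12\right) = 22200$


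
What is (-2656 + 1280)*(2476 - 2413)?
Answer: -86688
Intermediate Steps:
(-2656 + 1280)*(2476 - 2413) = -1376*63 = -86688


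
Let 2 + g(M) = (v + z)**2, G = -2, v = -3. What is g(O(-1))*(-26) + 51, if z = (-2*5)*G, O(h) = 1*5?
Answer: -7411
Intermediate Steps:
O(h) = 5
z = 20 (z = -2*5*(-2) = -10*(-2) = 20)
g(M) = 287 (g(M) = -2 + (-3 + 20)**2 = -2 + 17**2 = -2 + 289 = 287)
g(O(-1))*(-26) + 51 = 287*(-26) + 51 = -7462 + 51 = -7411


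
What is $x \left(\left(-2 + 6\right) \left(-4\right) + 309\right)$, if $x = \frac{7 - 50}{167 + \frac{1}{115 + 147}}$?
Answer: $- \frac{3300938}{43755} \approx -75.441$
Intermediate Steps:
$x = - \frac{11266}{43755}$ ($x = - \frac{43}{167 + \frac{1}{262}} = - \frac{43}{\frac{43755}{262}} = \left(-43\right) \frac{262}{43755} = - \frac{11266}{43755} \approx -0.25748$)
$x \left(\left(-2 + 6\right) \left(-4\right) + 309\right) = - \frac{11266 \left(\left(-2 + 6\right) \left(-4\right) + 309\right)}{43755} = - \frac{11266 \left(4 \left(-4\right) + 309\right)}{43755} = - \frac{11266 \left(-16 + 309\right)}{43755} = \left(- \frac{11266}{43755}\right) 293 = - \frac{3300938}{43755}$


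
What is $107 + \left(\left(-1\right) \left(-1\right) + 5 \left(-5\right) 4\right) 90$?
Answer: $-8803$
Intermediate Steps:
$107 + \left(\left(-1\right) \left(-1\right) + 5 \left(-5\right) 4\right) 90 = 107 + \left(1 - 100\right) 90 = 107 - 8910 = -8803$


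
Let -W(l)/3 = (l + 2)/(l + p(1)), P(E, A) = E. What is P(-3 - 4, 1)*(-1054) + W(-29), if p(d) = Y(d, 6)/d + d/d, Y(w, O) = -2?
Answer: 73753/10 ≈ 7375.3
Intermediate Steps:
p(d) = 1 - 2/d (p(d) = -2/d + d/d = -2/d + 1 = 1 - 2/d)
W(l) = -3*(2 + l)/(-1 + l) (W(l) = -3*(l + 2)/(l + (-2 + 1)/1) = -3*(2 + l)/(l + 1*(-1)) = -3*(2 + l)/(l - 1) = -3*(2 + l)/(-1 + l))
P(-3 - 4, 1)*(-1054) + W(-29) = (-3 - 4)*(-1054) + 3*(-2 - 1*(-29))/(-1 - 29) = -7*(-1054) + 3*(-2 + 29)/(-30) = 7378 + 3*(-1/30)*27 = 7378 - 27/10 = 73753/10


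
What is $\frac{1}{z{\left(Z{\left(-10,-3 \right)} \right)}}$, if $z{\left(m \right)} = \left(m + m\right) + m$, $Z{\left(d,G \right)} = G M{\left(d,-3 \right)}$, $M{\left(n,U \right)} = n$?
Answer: $\frac{1}{90} \approx 0.011111$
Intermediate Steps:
$Z{\left(d,G \right)} = G d$
$z{\left(m \right)} = 3 m$ ($z{\left(m \right)} = 2 m + m = 3 m$)
$\frac{1}{z{\left(Z{\left(-10,-3 \right)} \right)}} = \frac{1}{3 \left(\left(-3\right) \left(-10\right)\right)} = \frac{1}{3 \cdot 30} = \frac{1}{90}$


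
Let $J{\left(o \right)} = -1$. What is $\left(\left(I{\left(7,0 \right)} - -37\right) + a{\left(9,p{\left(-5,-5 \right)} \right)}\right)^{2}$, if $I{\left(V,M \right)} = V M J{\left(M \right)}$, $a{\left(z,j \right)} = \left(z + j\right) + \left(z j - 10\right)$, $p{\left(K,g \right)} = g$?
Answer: $196$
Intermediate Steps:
$a{\left(z,j \right)} = -10 + j + z + j z$ ($a{\left(z,j \right)} = \left(j + z\right) + \left(j z - 10\right) = \left(j + z\right) + \left(-10 + j z\right) = -10 + j + z + j z$)
$I{\left(V,M \right)} = - M V$ ($I{\left(V,M \right)} = V M \left(-1\right) = M V \left(-1\right) = - M V$)
$\left(\left(I{\left(7,0 \right)} - -37\right) + a{\left(9,p{\left(-5,-5 \right)} \right)}\right)^{2} = \left(\left(\left(-1\right) 0 \cdot 7 - -37\right) - 51\right)^{2} = \left(\left(0 + 37\right) - 51\right)^{2} = \left(37 - 51\right)^{2} = \left(-14\right)^{2} = 196$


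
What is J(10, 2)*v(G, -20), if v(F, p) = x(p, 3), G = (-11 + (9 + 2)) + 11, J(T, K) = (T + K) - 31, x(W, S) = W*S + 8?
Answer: 988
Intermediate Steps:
x(W, S) = 8 + S*W (x(W, S) = S*W + 8 = 8 + S*W)
J(T, K) = -31 + K + T (J(T, K) = (K + T) - 31 = -31 + K + T)
G = 11 (G = (-11 + 11) + 11 = 0 + 11 = 11)
v(F, p) = 8 + 3*p
J(10, 2)*v(G, -20) = (-31 + 2 + 10)*(8 + 3*(-20)) = -19*(8 - 60) = -19*(-52) = 988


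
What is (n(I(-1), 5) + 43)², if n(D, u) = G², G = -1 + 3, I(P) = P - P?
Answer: 2209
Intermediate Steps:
I(P) = 0
G = 2
n(D, u) = 4 (n(D, u) = 2² = 4)
(n(I(-1), 5) + 43)² = (4 + 43)² = 47² = 2209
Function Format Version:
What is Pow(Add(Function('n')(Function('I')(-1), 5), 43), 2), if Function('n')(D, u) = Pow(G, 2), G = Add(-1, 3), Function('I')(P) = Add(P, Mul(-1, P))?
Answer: 2209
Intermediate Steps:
Function('I')(P) = 0
G = 2
Function('n')(D, u) = 4 (Function('n')(D, u) = Pow(2, 2) = 4)
Pow(Add(Function('n')(Function('I')(-1), 5), 43), 2) = Pow(Add(4, 43), 2) = Pow(47, 2) = 2209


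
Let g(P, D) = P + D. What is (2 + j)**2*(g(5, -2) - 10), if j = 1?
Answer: -63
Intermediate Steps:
g(P, D) = D + P
(2 + j)**2*(g(5, -2) - 10) = (2 + 1)**2*((-2 + 5) - 10) = 3**2*(3 - 10) = 9*(-7) = -63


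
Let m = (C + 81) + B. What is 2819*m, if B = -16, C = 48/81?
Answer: 4992449/27 ≈ 1.8491e+5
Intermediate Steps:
C = 16/27 (C = 48*(1/81) = 16/27 ≈ 0.59259)
m = 1771/27 (m = (16/27 + 81) - 16 = 2203/27 - 16 = 1771/27 ≈ 65.593)
2819*m = 2819*(1771/27) = 4992449/27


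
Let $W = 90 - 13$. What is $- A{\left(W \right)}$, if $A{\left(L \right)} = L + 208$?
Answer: $-285$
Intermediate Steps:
$W = 77$
$A{\left(L \right)} = 208 + L$
$- A{\left(W \right)} = - (208 + 77) = \left(-1\right) 285 = -285$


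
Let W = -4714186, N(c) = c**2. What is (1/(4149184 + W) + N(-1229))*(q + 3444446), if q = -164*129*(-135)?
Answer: 2688432796278177893/282501 ≈ 9.5165e+12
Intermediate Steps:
q = 2856060 (q = -21156*(-135) = 2856060)
(1/(4149184 + W) + N(-1229))*(q + 3444446) = (1/(4149184 - 4714186) + (-1229)**2)*(2856060 + 3444446) = (1/(-565002) + 1510441)*6300506 = (-1/565002 + 1510441)*6300506 = (853402185881/565002)*6300506 = 2688432796278177893/282501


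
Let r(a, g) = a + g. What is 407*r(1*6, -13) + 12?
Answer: -2837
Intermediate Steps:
407*r(1*6, -13) + 12 = 407*(1*6 - 13) + 12 = 407*(6 - 13) + 12 = 407*(-7) + 12 = -2849 + 12 = -2837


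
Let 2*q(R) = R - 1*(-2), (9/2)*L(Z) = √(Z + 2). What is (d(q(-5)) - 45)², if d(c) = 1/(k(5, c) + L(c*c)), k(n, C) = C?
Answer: 913935393/436921 + 2176632*√17/436921 ≈ 2112.3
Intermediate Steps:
L(Z) = 2*√(2 + Z)/9 (L(Z) = 2*√(Z + 2)/9 = 2*√(2 + Z)/9)
q(R) = 1 + R/2 (q(R) = (R - 1*(-2))/2 = (R + 2)/2 = (2 + R)/2 = 1 + R/2)
d(c) = 1/(c + 2*√(2 + c²)/9) (d(c) = 1/(c + 2*√(2 + c*c)/9) = 1/(c + 2*√(2 + c²)/9))
(d(q(-5)) - 45)² = (9/(2*√(2 + (1 + (½)*(-5))²) + 9*(1 + (½)*(-5))) - 45)² = (9/(2*√(2 + (1 - 5/2)²) + 9*(1 - 5/2)) - 45)² = (9/(2*√(2 + (-3/2)²) + 9*(-3/2)) - 45)² = (9/(2*√(2 + 9/4) - 27/2) - 45)² = (9/(2*√(17/4) - 27/2) - 45)² = (9/(2*(√17/2) - 27/2) - 45)² = (9/(√17 - 27/2) - 45)² = (9/(-27/2 + √17) - 45)² = (-45 + 9/(-27/2 + √17))²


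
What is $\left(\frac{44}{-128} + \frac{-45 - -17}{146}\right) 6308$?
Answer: $- \frac{1972827}{584} \approx -3378.1$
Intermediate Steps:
$\left(\frac{44}{-128} + \frac{-45 - -17}{146}\right) 6308 = \left(44 \left(- \frac{1}{128}\right) + \left(-45 + 17\right) \frac{1}{146}\right) 6308 = \left(- \frac{11}{32} - \frac{14}{73}\right) 6308 = \left(- \frac{1251}{2336}\right) 6308 = - \frac{1972827}{584}$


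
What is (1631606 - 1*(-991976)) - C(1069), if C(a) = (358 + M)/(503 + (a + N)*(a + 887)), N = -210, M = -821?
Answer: 4409472632937/1680707 ≈ 2.6236e+6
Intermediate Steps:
C(a) = -463/(503 + (-210 + a)*(887 + a)) (C(a) = (358 - 821)/(503 + (a - 210)*(a + 887)) = -463/(503 + (-210 + a)*(887 + a)))
(1631606 - 1*(-991976)) - C(1069) = (1631606 - 1*(-991976)) - (-463)/(-185767 + 1069² + 677*1069) = (1631606 + 991976) - (-463)/(-185767 + 1142761 + 723713) = 2623582 - (-463)/1680707 = 2623582 - 1*(-463/1680707) = 2623582 + 463/1680707 = 4409472632937/1680707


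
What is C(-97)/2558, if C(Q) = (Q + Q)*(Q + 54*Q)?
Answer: 517495/1279 ≈ 404.61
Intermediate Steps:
C(Q) = 110*Q² (C(Q) = (2*Q)*(55*Q) = 110*Q²)
C(-97)/2558 = (110*(-97)²)/2558 = (110*9409)*(1/2558) = 1034990*(1/2558) = 517495/1279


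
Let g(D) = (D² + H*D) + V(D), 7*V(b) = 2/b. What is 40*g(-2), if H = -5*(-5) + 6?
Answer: -16280/7 ≈ -2325.7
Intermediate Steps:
V(b) = 2/(7*b) (V(b) = (2/b)/7 = 2/(7*b))
H = 31 (H = 25 + 6 = 31)
g(D) = D² + 31*D + 2/(7*D) (g(D) = (D² + 31*D) + 2/(7*D) = D² + 31*D + 2/(7*D))
40*g(-2) = 40*((-2)² + 31*(-2) + (2/7)/(-2)) = 40*(4 - 62 + (2/7)*(-½)) = 40*(4 - 62 - ⅐) = 40*(-407/7) = -16280/7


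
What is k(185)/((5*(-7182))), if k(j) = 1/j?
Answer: -1/6643350 ≈ -1.5053e-7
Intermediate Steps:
k(185)/((5*(-7182))) = 1/(185*((5*(-7182)))) = (1/185)/(-35910) = (1/185)*(-1/35910) = -1/6643350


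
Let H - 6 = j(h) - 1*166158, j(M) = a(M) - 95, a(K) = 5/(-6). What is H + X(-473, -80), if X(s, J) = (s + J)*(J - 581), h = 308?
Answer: 1195711/6 ≈ 1.9929e+5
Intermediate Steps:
a(K) = -⅚ (a(K) = 5*(-⅙) = -⅚)
X(s, J) = (-581 + J)*(J + s) (X(s, J) = (J + s)*(-581 + J) = (-581 + J)*(J + s))
j(M) = -575/6 (j(M) = -⅚ - 95 = -575/6)
H = -997487/6 (H = 6 + (-575/6 - 1*166158) = 6 + (-575/6 - 166158) = 6 - 997523/6 = -997487/6 ≈ -1.6625e+5)
H + X(-473, -80) = -997487/6 + ((-80)² - 581*(-80) - 581*(-473) - 80*(-473)) = -997487/6 + (6400 + 46480 + 274813 + 37840) = -997487/6 + 365533 = 1195711/6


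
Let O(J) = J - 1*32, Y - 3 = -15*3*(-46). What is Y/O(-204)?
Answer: -2073/236 ≈ -8.7839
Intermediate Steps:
Y = 2073 (Y = 3 - 15*3*(-46) = 3 - 45*(-46) = 3 + 2070 = 2073)
O(J) = -32 + J (O(J) = J - 32 = -32 + J)
Y/O(-204) = 2073/(-32 - 204) = 2073/(-236) = 2073*(-1/236) = -2073/236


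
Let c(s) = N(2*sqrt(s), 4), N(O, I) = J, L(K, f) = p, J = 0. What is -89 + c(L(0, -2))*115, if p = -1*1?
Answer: -89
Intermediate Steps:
p = -1
L(K, f) = -1
N(O, I) = 0
c(s) = 0
-89 + c(L(0, -2))*115 = -89 + 0*115 = -89 + 0 = -89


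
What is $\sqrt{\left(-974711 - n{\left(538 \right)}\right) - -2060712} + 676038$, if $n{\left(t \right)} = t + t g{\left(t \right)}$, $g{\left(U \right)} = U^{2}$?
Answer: $676038 + i \sqrt{154635409} \approx 6.7604 \cdot 10^{5} + 12435.0 i$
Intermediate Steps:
$n{\left(t \right)} = t + t^{3}$ ($n{\left(t \right)} = t + t t^{2} = t + t^{3}$)
$\sqrt{\left(-974711 - n{\left(538 \right)}\right) - -2060712} + 676038 = \sqrt{\left(-974711 - \left(538 + 538^{3}\right)\right) - -2060712} + 676038 = \sqrt{\left(-974711 - \left(538 + 155720872\right)\right) + 2060712} + 676038 = \sqrt{\left(-974711 - 155721410\right) + 2060712} + 676038 = \sqrt{-156696121 + 2060712} + 676038 = \sqrt{-154635409} + 676038 = i \sqrt{154635409} + 676038 = 676038 + i \sqrt{154635409}$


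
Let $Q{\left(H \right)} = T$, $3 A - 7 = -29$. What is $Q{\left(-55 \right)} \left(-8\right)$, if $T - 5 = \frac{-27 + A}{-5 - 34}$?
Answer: $- \frac{5504}{117} \approx -47.043$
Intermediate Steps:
$A = - \frac{22}{3}$ ($A = \frac{7}{3} + \frac{1}{3} \left(-29\right) = \frac{7}{3} - \frac{29}{3} = - \frac{22}{3} \approx -7.3333$)
$T = \frac{688}{117}$ ($T = 5 + \frac{-27 - \frac{22}{3}}{-5 - 34} = 5 - \frac{103}{3 \left(-39\right)} = 5 - - \frac{103}{117} = 5 + \frac{103}{117} = \frac{688}{117} \approx 5.8803$)
$Q{\left(H \right)} = \frac{688}{117}$
$Q{\left(-55 \right)} \left(-8\right) = \frac{688}{117} \left(-8\right) = - \frac{5504}{117}$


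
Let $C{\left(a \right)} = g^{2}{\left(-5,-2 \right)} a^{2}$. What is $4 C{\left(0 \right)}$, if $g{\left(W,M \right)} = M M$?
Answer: $0$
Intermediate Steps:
$g{\left(W,M \right)} = M^{2}$
$C{\left(a \right)} = 16 a^{2}$ ($C{\left(a \right)} = \left(\left(-2\right)^{2}\right)^{2} a^{2} = 4^{2} a^{2} = 16 a^{2}$)
$4 C{\left(0 \right)} = 4 \cdot 16 \cdot 0^{2} = 4 \cdot 16 \cdot 0 = 4 \cdot 0 = 0$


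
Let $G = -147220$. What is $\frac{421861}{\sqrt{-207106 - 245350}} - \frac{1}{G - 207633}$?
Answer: $\frac{1}{354853} - \frac{421861 i \sqrt{113114}}{226228} \approx 2.8181 \cdot 10^{-6} - 627.16 i$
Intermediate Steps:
$\frac{421861}{\sqrt{-207106 - 245350}} - \frac{1}{G - 207633} = \frac{421861}{\sqrt{-207106 - 245350}} - \frac{1}{-147220 - 207633} = \frac{421861}{\sqrt{-452456}} - \frac{1}{-354853} = \frac{421861}{2 i \sqrt{113114}} - - \frac{1}{354853} = 421861 \left(- \frac{i \sqrt{113114}}{226228}\right) + \frac{1}{354853} = - \frac{421861 i \sqrt{113114}}{226228} + \frac{1}{354853} = \frac{1}{354853} - \frac{421861 i \sqrt{113114}}{226228}$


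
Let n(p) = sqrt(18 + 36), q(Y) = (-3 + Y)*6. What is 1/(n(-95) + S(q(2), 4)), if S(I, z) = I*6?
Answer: -2/69 - sqrt(6)/414 ≈ -0.034902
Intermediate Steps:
q(Y) = -18 + 6*Y
S(I, z) = 6*I
n(p) = 3*sqrt(6) (n(p) = sqrt(54) = 3*sqrt(6))
1/(n(-95) + S(q(2), 4)) = 1/(3*sqrt(6) + 6*(-18 + 6*2)) = 1/(3*sqrt(6) + 6*(-18 + 12)) = 1/(3*sqrt(6) + 6*(-6)) = 1/(3*sqrt(6) - 36) = 1/(-36 + 3*sqrt(6))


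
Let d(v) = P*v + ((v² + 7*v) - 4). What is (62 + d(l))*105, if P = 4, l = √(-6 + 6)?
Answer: 6090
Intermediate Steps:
l = 0 (l = √0 = 0)
d(v) = -4 + v² + 11*v (d(v) = 4*v + ((v² + 7*v) - 4) = 4*v + (-4 + v² + 7*v) = -4 + v² + 11*v)
(62 + d(l))*105 = (62 + (-4 + 0² + 11*0))*105 = (62 + (-4 + 0 + 0))*105 = (62 - 4)*105 = 58*105 = 6090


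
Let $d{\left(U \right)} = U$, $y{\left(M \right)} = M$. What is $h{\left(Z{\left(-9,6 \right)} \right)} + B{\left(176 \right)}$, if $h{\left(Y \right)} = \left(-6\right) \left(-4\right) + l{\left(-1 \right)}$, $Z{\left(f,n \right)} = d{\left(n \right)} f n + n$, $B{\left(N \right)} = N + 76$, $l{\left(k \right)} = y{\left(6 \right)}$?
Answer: $282$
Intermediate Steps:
$l{\left(k \right)} = 6$
$B{\left(N \right)} = 76 + N$
$Z{\left(f,n \right)} = n + f n^{2}$ ($Z{\left(f,n \right)} = n f n + n = f n n + n = f n^{2} + n = n + f n^{2}$)
$h{\left(Y \right)} = 30$ ($h{\left(Y \right)} = \left(-6\right) \left(-4\right) + 6 = 24 + 6 = 30$)
$h{\left(Z{\left(-9,6 \right)} \right)} + B{\left(176 \right)} = 30 + \left(76 + 176\right) = 30 + 252 = 282$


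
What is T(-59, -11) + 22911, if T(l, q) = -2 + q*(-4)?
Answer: 22953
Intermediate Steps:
T(l, q) = -2 - 4*q
T(-59, -11) + 22911 = (-2 - 4*(-11)) + 22911 = (-2 + 44) + 22911 = 42 + 22911 = 22953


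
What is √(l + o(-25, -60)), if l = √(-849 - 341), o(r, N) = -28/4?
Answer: √(-7 + I*√1190) ≈ 3.755 + 4.5934*I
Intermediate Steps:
o(r, N) = -7 (o(r, N) = -28*¼ = -7)
l = I*√1190 (l = √(-1190) = I*√1190 ≈ 34.496*I)
√(l + o(-25, -60)) = √(I*√1190 - 7) = √(-7 + I*√1190)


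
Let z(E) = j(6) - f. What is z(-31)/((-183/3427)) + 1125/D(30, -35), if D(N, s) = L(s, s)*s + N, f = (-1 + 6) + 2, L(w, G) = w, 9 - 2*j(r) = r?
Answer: 9544297/91866 ≈ 103.89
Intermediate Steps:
j(r) = 9/2 - r/2
f = 7 (f = 5 + 2 = 7)
D(N, s) = N + s**2 (D(N, s) = s*s + N = s**2 + N = N + s**2)
z(E) = -11/2 (z(E) = (9/2 - 1/2*6) - 1*7 = (9/2 - 3) - 7 = 3/2 - 7 = -11/2)
z(-31)/((-183/3427)) + 1125/D(30, -35) = -11/(2*((-183/3427))) + 1125/(30 + (-35)**2) = -11/(2*((-183*1/3427))) + 1125/(30 + 1225) = -11/(2*(-183/3427)) + 1125/1255 = -11/2*(-3427/183) + 1125*(1/1255) = 37697/366 + 225/251 = 9544297/91866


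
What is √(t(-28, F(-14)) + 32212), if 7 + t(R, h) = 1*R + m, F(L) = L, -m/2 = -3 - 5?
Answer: 21*√73 ≈ 179.42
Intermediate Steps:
m = 16 (m = -2*(-3 - 5) = -2*(-8) = 16)
t(R, h) = 9 + R (t(R, h) = -7 + (1*R + 16) = -7 + (R + 16) = -7 + (16 + R) = 9 + R)
√(t(-28, F(-14)) + 32212) = √((9 - 28) + 32212) = √(-19 + 32212) = √32193 = 21*√73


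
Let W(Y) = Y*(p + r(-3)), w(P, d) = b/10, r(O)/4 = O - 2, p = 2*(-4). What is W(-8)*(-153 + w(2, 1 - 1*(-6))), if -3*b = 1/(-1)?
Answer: -513968/15 ≈ -34265.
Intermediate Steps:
p = -8
b = 1/3 (b = -1/3/(-1) = -1/3*(-1) = 1/3 ≈ 0.33333)
r(O) = -8 + 4*O (r(O) = 4*(O - 2) = 4*(-2 + O) = -8 + 4*O)
w(P, d) = 1/30 (w(P, d) = (1/3)/10 = (1/3)*(1/10) = 1/30)
W(Y) = -28*Y (W(Y) = Y*(-8 + (-8 + 4*(-3))) = Y*(-8 + (-8 - 12)) = Y*(-8 - 20) = Y*(-28) = -28*Y)
W(-8)*(-153 + w(2, 1 - 1*(-6))) = (-28*(-8))*(-153 + 1/30) = 224*(-4589/30) = -513968/15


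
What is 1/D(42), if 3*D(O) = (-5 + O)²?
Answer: 3/1369 ≈ 0.0021914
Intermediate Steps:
D(O) = (-5 + O)²/3
1/D(42) = 1/((-5 + 42)²/3) = 1/((⅓)*37²) = 1/((⅓)*1369) = 1/(1369/3) = 3/1369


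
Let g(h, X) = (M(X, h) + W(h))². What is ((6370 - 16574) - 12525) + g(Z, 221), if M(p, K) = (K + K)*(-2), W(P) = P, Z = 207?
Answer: 362912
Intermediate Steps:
M(p, K) = -4*K (M(p, K) = (2*K)*(-2) = -4*K)
g(h, X) = 9*h² (g(h, X) = (-4*h + h)² = (-3*h)² = 9*h²)
((6370 - 16574) - 12525) + g(Z, 221) = ((6370 - 16574) - 12525) + 9*207² = (-10204 - 12525) + 9*42849 = -22729 + 385641 = 362912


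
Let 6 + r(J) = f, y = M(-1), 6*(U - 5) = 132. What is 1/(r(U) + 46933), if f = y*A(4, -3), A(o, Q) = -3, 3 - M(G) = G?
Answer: 1/46915 ≈ 2.1315e-5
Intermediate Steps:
M(G) = 3 - G
U = 27 (U = 5 + (⅙)*132 = 5 + 22 = 27)
y = 4 (y = 3 - 1*(-1) = 3 + 1 = 4)
f = -12 (f = 4*(-3) = -12)
r(J) = -18 (r(J) = -6 - 12 = -18)
1/(r(U) + 46933) = 1/(-18 + 46933) = 1/46915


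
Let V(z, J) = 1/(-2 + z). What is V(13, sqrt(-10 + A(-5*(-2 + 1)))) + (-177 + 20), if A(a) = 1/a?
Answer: -1726/11 ≈ -156.91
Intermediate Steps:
A(a) = 1/a
V(13, sqrt(-10 + A(-5*(-2 + 1)))) + (-177 + 20) = 1/(-2 + 13) + (-177 + 20) = 1/11 - 157 = -1726/11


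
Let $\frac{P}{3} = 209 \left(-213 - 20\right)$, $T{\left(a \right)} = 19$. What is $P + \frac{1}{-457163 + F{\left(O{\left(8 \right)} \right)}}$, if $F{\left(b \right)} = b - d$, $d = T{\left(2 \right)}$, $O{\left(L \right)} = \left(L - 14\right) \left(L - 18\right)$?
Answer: $- \frac{66781410103}{457122} \approx -1.4609 \cdot 10^{5}$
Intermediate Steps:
$O{\left(L \right)} = \left(-18 + L\right) \left(-14 + L\right)$ ($O{\left(L \right)} = \left(-14 + L\right) \left(-18 + L\right) = \left(-18 + L\right) \left(-14 + L\right)$)
$d = 19$
$P = -146091$ ($P = 3 \cdot 209 \left(-213 - 20\right) = 3 \cdot 209 \left(-233\right) = 3 \left(-48697\right) = -146091$)
$F{\left(b \right)} = -19 + b$ ($F{\left(b \right)} = b - 19 = -19 + b$)
$P + \frac{1}{-457163 + F{\left(O{\left(8 \right)} \right)}} = -146091 + \frac{1}{-457163 + \left(-19 + \left(252 + 8^{2} - 256\right)\right)} = -146091 + \frac{1}{-457163 + \left(-19 + \left(252 + 64 - 256\right)\right)} = -146091 + \frac{1}{-457163 + \left(-19 + 60\right)} = -146091 + \frac{1}{-457163 + 41} = -146091 + \frac{1}{-457122} = -146091 - \frac{1}{457122} = - \frac{66781410103}{457122}$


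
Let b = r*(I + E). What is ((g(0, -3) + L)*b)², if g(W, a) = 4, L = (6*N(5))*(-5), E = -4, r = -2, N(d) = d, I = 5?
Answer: 85264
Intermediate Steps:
L = -150 (L = (6*5)*(-5) = 30*(-5) = -150)
b = -2 (b = -2*(5 - 4) = -2*1 = -2)
((g(0, -3) + L)*b)² = ((4 - 150)*(-2))² = (-146*(-2))² = 292² = 85264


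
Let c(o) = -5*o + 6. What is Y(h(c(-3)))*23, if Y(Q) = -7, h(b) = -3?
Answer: -161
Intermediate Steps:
c(o) = 6 - 5*o
Y(h(c(-3)))*23 = -7*23 = -161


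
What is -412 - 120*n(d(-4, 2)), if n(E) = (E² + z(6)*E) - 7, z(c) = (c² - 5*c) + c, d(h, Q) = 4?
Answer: -7252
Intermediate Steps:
z(c) = c² - 4*c
n(E) = -7 + E² + 12*E (n(E) = (E² + (6*(-4 + 6))*E) - 7 = (E² + (6*2)*E) - 7 = (E² + 12*E) - 7 = -7 + E² + 12*E)
-412 - 120*n(d(-4, 2)) = -412 - 120*(-7 + 4² + 12*4) = -412 - 120*(-7 + 16 + 48) = -412 - 120*57 = -412 - 6840 = -7252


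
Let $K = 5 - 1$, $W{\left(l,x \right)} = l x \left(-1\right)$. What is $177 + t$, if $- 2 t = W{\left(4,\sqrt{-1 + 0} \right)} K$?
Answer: $177 + 8 i \approx 177.0 + 8.0 i$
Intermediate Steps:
$W{\left(l,x \right)} = - l x$
$K = 4$
$t = 8 i$ ($t = - \frac{\left(-1\right) 4 \sqrt{-1 + 0} \cdot 4}{2} = - \frac{\left(-1\right) 4 \sqrt{-1} \cdot 4}{2} = - \frac{\left(-1\right) 4 i 4}{2} = - \frac{- 4 i 4}{2} = - \frac{\left(-16\right) i}{2} = 8 i \approx 8.0 i$)
$177 + t = 177 + 8 i$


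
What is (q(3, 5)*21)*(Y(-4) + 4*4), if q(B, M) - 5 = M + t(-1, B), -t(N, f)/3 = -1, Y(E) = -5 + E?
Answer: 1911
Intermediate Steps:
t(N, f) = 3 (t(N, f) = -3*(-1) = 3)
q(B, M) = 8 + M (q(B, M) = 5 + (M + 3) = 5 + (3 + M) = 8 + M)
(q(3, 5)*21)*(Y(-4) + 4*4) = ((8 + 5)*21)*((-5 - 4) + 4*4) = (13*21)*(-9 + 16) = 273*7 = 1911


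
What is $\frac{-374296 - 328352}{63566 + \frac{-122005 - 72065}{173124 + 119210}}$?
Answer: $- \frac{102703950216}{9291154487} \approx -11.054$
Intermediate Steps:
$\frac{-374296 - 328352}{63566 + \frac{-122005 - 72065}{173124 + 119210}} = - \frac{702648}{63566 - \frac{194070}{292334}} = - \frac{702648}{63566 - \frac{97035}{146167}} = - \frac{702648}{\frac{9291154487}{146167}} = \left(-702648\right) \frac{146167}{9291154487} = - \frac{102703950216}{9291154487}$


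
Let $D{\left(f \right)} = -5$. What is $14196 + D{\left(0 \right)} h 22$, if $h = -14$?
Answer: $15736$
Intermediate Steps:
$14196 + D{\left(0 \right)} h 22 = 14196 + \left(-5\right) \left(-14\right) 22 = 14196 + 70 \cdot 22 = 14196 + 1540 = 15736$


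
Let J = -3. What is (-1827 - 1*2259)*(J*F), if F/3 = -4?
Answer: -147096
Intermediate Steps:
F = -12 (F = 3*(-4) = -12)
(-1827 - 1*2259)*(J*F) = (-1827 - 1*2259)*(-3*(-12)) = (-1827 - 2259)*36 = -4086*36 = -147096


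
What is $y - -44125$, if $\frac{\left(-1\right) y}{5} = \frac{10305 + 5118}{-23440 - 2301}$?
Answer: $\frac{1135898740}{25741} \approx 44128.0$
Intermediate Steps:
$y = \frac{77115}{25741}$ ($y = - 5 \frac{10305 + 5118}{-23440 - 2301} = - 5 \frac{15423}{-25741} = - 5 \cdot 15423 \left(- \frac{1}{25741}\right) = \left(-5\right) \left(- \frac{15423}{25741}\right) = \frac{77115}{25741} \approx 2.9958$)
$y - -44125 = \frac{77115}{25741} - -44125 = \frac{77115}{25741} + 44125 = \frac{1135898740}{25741}$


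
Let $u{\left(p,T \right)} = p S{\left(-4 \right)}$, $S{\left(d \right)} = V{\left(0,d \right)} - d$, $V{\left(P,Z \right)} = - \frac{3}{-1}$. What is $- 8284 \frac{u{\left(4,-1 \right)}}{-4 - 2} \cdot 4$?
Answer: $\frac{463904}{3} \approx 1.5463 \cdot 10^{5}$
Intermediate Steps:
$V{\left(P,Z \right)} = 3$ ($V{\left(P,Z \right)} = \left(-3\right) \left(-1\right) = 3$)
$S{\left(d \right)} = 3 - d$
$u{\left(p,T \right)} = 7 p$ ($u{\left(p,T \right)} = p \left(3 - -4\right) = p \left(3 + 4\right) = p 7 = 7 p$)
$- 8284 \frac{u{\left(4,-1 \right)}}{-4 - 2} \cdot 4 = - 8284 \frac{7 \cdot 4}{-4 - 2} \cdot 4 = - 8284 \frac{28}{-6} \cdot 4 = - 8284 \cdot 28 \left(- \frac{1}{6}\right) 4 = - 8284 \left(\left(- \frac{14}{3}\right) 4\right) = \left(-8284\right) \left(- \frac{56}{3}\right) = \frac{463904}{3}$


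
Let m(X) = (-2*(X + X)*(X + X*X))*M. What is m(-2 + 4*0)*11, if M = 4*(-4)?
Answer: -2816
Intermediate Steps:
M = -16
m(X) = 64*X*(X + X²) (m(X) = -2*(X + X)*(X + X*X)*(-16) = -2*2*X*(X + X²)*(-16) = -4*X*(X + X²)*(-16) = 64*X*(X + X²))
m(-2 + 4*0)*11 = (64*(-2 + 4*0)²*(1 + (-2 + 4*0)))*11 = (64*(-2 + 0)²*(1 + (-2 + 0)))*11 = (64*(-2)²*(1 - 2))*11 = (64*4*(-1))*11 = -256*11 = -2816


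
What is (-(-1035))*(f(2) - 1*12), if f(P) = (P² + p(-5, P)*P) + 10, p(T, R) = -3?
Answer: -4140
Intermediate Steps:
f(P) = 10 + P² - 3*P (f(P) = (P² - 3*P) + 10 = 10 + P² - 3*P)
(-(-1035))*(f(2) - 1*12) = (-(-1035))*((10 + 2² - 3*2) - 1*12) = (-207*(-5))*((10 + 4 - 6) - 12) = 1035*(8 - 12) = 1035*(-4) = -4140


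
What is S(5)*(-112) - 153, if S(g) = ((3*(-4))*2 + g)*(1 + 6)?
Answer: 14743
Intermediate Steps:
S(g) = -168 + 7*g (S(g) = (-12*2 + g)*7 = (-24 + g)*7 = -168 + 7*g)
S(5)*(-112) - 153 = (-168 + 7*5)*(-112) - 153 = (-168 + 35)*(-112) - 153 = -133*(-112) - 153 = 14896 - 153 = 14743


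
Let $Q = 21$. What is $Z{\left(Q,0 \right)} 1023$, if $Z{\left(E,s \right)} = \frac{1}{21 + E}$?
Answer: $\frac{341}{14} \approx 24.357$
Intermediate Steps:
$Z{\left(Q,0 \right)} 1023 = \frac{1}{21 + 21} \cdot 1023 = \frac{1}{42} \cdot 1023 = \frac{341}{14}$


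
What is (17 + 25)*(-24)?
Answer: -1008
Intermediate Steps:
(17 + 25)*(-24) = 42*(-24) = -1008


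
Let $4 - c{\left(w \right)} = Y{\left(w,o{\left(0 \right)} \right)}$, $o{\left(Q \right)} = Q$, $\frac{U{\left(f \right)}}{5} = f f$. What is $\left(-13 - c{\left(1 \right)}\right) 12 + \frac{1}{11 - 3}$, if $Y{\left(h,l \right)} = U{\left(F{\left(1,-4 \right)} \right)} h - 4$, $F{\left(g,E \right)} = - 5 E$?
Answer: $\frac{189985}{8} \approx 23748.0$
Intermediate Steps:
$U{\left(f \right)} = 5 f^{2}$ ($U{\left(f \right)} = 5 f f = 5 f^{2}$)
$Y{\left(h,l \right)} = -4 + 2000 h$ ($Y{\left(h,l \right)} = 5 \left(\left(-5\right) \left(-4\right)\right)^{2} h - 4 = 5 \cdot 20^{2} h - 4 = 5 \cdot 400 h - 4 = 2000 h - 4 = -4 + 2000 h$)
$c{\left(w \right)} = 8 - 2000 w$ ($c{\left(w \right)} = 4 - \left(-4 + 2000 w\right) = 8 - 2000 w$)
$\left(-13 - c{\left(1 \right)}\right) 12 + \frac{1}{11 - 3} = \left(-13 - \left(8 - 2000\right)\right) 12 + \frac{1}{11 - 3} = \left(-13 - \left(8 - 2000\right)\right) 12 + \frac{1}{8} = \left(-13 - -1992\right) 12 + \frac{1}{8} = \left(-13 + 1992\right) 12 + \frac{1}{8} = 1979 \cdot 12 + \frac{1}{8} = 23748 + \frac{1}{8} = \frac{189985}{8}$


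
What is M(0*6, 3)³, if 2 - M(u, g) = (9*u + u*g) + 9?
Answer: -343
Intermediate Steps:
M(u, g) = -7 - 9*u - g*u (M(u, g) = 2 - ((9*u + u*g) + 9) = 2 - ((9*u + g*u) + 9) = 2 - (9 + 9*u + g*u) = 2 + (-9 - 9*u - g*u) = -7 - 9*u - g*u)
M(0*6, 3)³ = (-7 - 0*6 - 1*3*0*6)³ = (-7 - 9*0 - 1*3*0)³ = (-7 + 0 + 0)³ = (-7)³ = -343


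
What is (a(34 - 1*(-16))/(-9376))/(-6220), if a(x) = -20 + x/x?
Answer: -19/58318720 ≈ -3.2580e-7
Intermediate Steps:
a(x) = -19 (a(x) = -20 + 1 = -19)
(a(34 - 1*(-16))/(-9376))/(-6220) = -19/(-9376)/(-6220) = -19*(-1/9376)*(-1/6220) = (19/9376)*(-1/6220) = -19/58318720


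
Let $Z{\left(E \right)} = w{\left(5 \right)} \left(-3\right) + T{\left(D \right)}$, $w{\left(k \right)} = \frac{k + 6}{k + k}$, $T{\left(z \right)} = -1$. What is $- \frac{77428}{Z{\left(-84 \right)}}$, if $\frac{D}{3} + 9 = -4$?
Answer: $\frac{774280}{43} \approx 18007.0$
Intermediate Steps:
$D = -39$ ($D = -27 + 3 \left(-4\right) = -27 - 12 = -39$)
$w{\left(k \right)} = \frac{6 + k}{2 k}$
$Z{\left(E \right)} = - \frac{43}{10}$ ($Z{\left(E \right)} = \frac{6 + 5}{2 \cdot 5} \left(-3\right) - 1 = \frac{1}{2} \cdot \frac{1}{5} \cdot 11 \left(-3\right) - 1 = \frac{11}{10} \left(-3\right) - 1 = - \frac{33}{10} - 1 = - \frac{43}{10}$)
$- \frac{77428}{Z{\left(-84 \right)}} = - \frac{77428}{- \frac{43}{10}} = \left(-77428\right) \left(- \frac{10}{43}\right) = \frac{774280}{43}$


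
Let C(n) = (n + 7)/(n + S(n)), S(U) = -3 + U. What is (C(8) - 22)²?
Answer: 73441/169 ≈ 434.56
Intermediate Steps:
C(n) = (7 + n)/(-3 + 2*n) (C(n) = (n + 7)/(n + (-3 + n)) = (7 + n)/(-3 + 2*n))
(C(8) - 22)² = ((7 + 8)/(-3 + 2*8) - 22)² = (15/(-3 + 16) - 22)² = (15/13 - 22)² = (-271/13)² = 73441/169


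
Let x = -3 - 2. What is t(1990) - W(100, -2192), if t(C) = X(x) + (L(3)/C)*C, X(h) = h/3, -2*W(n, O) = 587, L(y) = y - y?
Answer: 1751/6 ≈ 291.83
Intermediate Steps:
L(y) = 0
x = -5
W(n, O) = -587/2 (W(n, O) = -½*587 = -587/2)
X(h) = h/3 (X(h) = h*(⅓) = h/3)
t(C) = -5/3 (t(C) = (⅓)*(-5) + (0/C)*C = -5/3 + 0*C = -5/3 + 0 = -5/3)
t(1990) - W(100, -2192) = -5/3 - 1*(-587/2) = -5/3 + 587/2 = 1751/6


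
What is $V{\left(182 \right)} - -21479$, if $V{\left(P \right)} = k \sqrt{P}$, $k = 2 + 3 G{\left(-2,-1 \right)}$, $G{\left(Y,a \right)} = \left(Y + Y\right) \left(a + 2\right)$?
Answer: $21479 - 10 \sqrt{182} \approx 21344.0$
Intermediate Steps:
$G{\left(Y,a \right)} = 2 Y \left(2 + a\right)$
$k = -10$ ($k = 2 + 3 \cdot 2 \left(-2\right) \left(2 - 1\right) = 2 + 3 \cdot 2 \left(-2\right) 1 = 2 + 3 \left(-4\right) = 2 - 12 = -10$)
$V{\left(P \right)} = - 10 \sqrt{P}$
$V{\left(182 \right)} - -21479 = - 10 \sqrt{182} - -21479 = - 10 \sqrt{182} + 21479 = 21479 - 10 \sqrt{182}$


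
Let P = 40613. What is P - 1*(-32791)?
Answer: 73404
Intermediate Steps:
P - 1*(-32791) = 40613 - 1*(-32791) = 40613 + 32791 = 73404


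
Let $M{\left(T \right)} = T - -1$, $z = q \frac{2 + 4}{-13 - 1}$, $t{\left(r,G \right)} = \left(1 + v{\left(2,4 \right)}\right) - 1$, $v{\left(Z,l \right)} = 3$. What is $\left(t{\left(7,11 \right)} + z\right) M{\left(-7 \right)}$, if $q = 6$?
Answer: $- \frac{18}{7} \approx -2.5714$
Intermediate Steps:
$t{\left(r,G \right)} = 3$ ($t{\left(r,G \right)} = \left(1 + 3\right) - 1 = 4 - 1 = 3$)
$z = - \frac{18}{7}$ ($z = 6 \frac{2 + 4}{-13 - 1} = 6 \frac{6}{-14} = 6 \cdot 6 \left(- \frac{1}{14}\right) = 6 \left(- \frac{3}{7}\right) = - \frac{18}{7} \approx -2.5714$)
$M{\left(T \right)} = 1 + T$ ($M{\left(T \right)} = T + 1 = 1 + T$)
$\left(t{\left(7,11 \right)} + z\right) M{\left(-7 \right)} = \left(3 - \frac{18}{7}\right) \left(1 - 7\right) = \frac{3}{7} \left(-6\right) = - \frac{18}{7}$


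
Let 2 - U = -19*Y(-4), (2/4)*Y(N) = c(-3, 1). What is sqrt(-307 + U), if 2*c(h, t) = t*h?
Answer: I*sqrt(362) ≈ 19.026*I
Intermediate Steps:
c(h, t) = h*t/2 (c(h, t) = (t*h)/2 = (h*t)/2 = h*t/2)
Y(N) = -3 (Y(N) = 2*((1/2)*(-3)*1) = 2*(-3/2) = -3)
U = -55 (U = 2 - (-19)*(-3) = 2 - 1*57 = 2 - 57 = -55)
sqrt(-307 + U) = sqrt(-307 - 55) = sqrt(-362) = I*sqrt(362)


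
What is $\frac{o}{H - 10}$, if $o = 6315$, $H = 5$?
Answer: $-1263$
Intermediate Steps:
$\frac{o}{H - 10} = \frac{6315}{5 - 10} = \frac{6315}{-5} = 6315 \left(- \frac{1}{5}\right) = -1263$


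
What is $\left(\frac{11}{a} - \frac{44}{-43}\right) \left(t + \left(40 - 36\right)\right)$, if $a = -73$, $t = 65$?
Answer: $\frac{188991}{3139} \approx 60.207$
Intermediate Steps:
$\left(\frac{11}{a} - \frac{44}{-43}\right) \left(t + \left(40 - 36\right)\right) = \left(\frac{11}{-73} - \frac{44}{-43}\right) \left(65 + \left(40 - 36\right)\right) = \left(11 \left(- \frac{1}{73}\right) - - \frac{44}{43}\right) \left(65 + \left(40 - 36\right)\right) = \left(- \frac{11}{73} + \frac{44}{43}\right) \left(65 + 4\right) = \frac{2739}{3139} \cdot 69 = \frac{188991}{3139}$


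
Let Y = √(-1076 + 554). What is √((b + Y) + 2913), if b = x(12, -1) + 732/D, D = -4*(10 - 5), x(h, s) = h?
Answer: √(72210 + 75*I*√58)/5 ≈ 53.744 + 0.21256*I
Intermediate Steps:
D = -20 (D = -4*5 = -20)
Y = 3*I*√58 (Y = √(-522) = 3*I*√58 ≈ 22.847*I)
b = -123/5 (b = 12 + 732/(-20) = 12 + 732*(-1/20) = 12 - 183/5 = -123/5 ≈ -24.600)
√((b + Y) + 2913) = √((-123/5 + 3*I*√58) + 2913) = √(14442/5 + 3*I*√58)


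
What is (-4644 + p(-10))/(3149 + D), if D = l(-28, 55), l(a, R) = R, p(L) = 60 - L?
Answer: -2287/1602 ≈ -1.4276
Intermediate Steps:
D = 55
(-4644 + p(-10))/(3149 + D) = (-4644 + (60 - 1*(-10)))/(3149 + 55) = (-4644 + (60 + 10))/3204 = (-4644 + 70)*(1/3204) = -4574*1/3204 = -2287/1602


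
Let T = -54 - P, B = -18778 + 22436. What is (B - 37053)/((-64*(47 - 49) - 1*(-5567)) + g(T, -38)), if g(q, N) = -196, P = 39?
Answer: -33395/5499 ≈ -6.0729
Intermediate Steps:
B = 3658
T = -93 (T = -54 - 1*39 = -54 - 39 = -93)
(B - 37053)/((-64*(47 - 49) - 1*(-5567)) + g(T, -38)) = (3658 - 37053)/((-64*(47 - 49) - 1*(-5567)) - 196) = -33395/((-64*(-2) + 5567) - 196) = -33395/((128 + 5567) - 196) = -33395/(5695 - 196) = -33395/5499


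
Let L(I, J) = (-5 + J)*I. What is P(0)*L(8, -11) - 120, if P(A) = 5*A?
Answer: -120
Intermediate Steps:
L(I, J) = I*(-5 + J)
P(0)*L(8, -11) - 120 = (5*0)*(8*(-5 - 11)) - 120 = 0*(8*(-16)) - 120 = 0*(-128) - 120 = 0 - 120 = -120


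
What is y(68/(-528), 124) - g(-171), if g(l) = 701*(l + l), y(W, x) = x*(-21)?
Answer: 237138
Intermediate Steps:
y(W, x) = -21*x
g(l) = 1402*l (g(l) = 701*(2*l) = 1402*l)
y(68/(-528), 124) - g(-171) = -21*124 - 1402*(-171) = -2604 - 1*(-239742) = -2604 + 239742 = 237138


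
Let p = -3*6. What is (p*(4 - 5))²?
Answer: 324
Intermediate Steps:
p = -18
(p*(4 - 5))² = (-18*(4 - 5))² = (-18*(-1))² = 18² = 324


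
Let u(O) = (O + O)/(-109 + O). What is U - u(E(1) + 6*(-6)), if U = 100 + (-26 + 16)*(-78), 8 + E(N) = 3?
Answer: 65959/75 ≈ 879.45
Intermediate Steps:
E(N) = -5 (E(N) = -8 + 3 = -5)
u(O) = 2*O/(-109 + O) (u(O) = (2*O)/(-109 + O) = 2*O/(-109 + O))
U = 880 (U = 100 - 10*(-78) = 100 + 780 = 880)
U - u(E(1) + 6*(-6)) = 880 - 2*(-5 + 6*(-6))/(-109 + (-5 + 6*(-6))) = 880 - 2*(-5 - 36)/(-109 + (-5 - 36)) = 880 - 2*(-41)/(-109 - 41) = 880 - 2*(-41)/(-150) = 880 - 2*(-41)*(-1)/150 = 880 - 1*41/75 = 880 - 41/75 = 65959/75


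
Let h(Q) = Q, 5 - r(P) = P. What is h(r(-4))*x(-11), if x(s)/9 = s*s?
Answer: 9801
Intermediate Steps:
r(P) = 5 - P
x(s) = 9*s**2 (x(s) = 9*(s*s) = 9*s**2)
h(r(-4))*x(-11) = (5 - 1*(-4))*(9*(-11)**2) = (5 + 4)*(9*121) = 9*1089 = 9801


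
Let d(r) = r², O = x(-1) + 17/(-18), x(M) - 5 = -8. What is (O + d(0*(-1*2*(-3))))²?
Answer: 5041/324 ≈ 15.559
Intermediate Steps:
x(M) = -3 (x(M) = 5 - 8 = -3)
O = -71/18 (O = -3 + 17/(-18) = -3 + 17*(-1/18) = -3 - 17/18 = -71/18 ≈ -3.9444)
(O + d(0*(-1*2*(-3))))² = (-71/18 + (0*(-1*2*(-3)))²)² = (-71/18 + (0*(-2*(-3)))²)² = (-71/18 + (0*6)²)² = (-71/18 + 0²)² = (-71/18 + 0)² = (-71/18)² = 5041/324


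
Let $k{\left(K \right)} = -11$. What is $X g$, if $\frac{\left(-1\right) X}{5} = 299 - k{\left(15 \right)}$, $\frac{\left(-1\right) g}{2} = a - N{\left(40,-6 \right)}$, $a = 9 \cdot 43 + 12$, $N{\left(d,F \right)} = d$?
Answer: $1112900$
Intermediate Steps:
$a = 399$ ($a = 387 + 12 = 399$)
$g = -718$ ($g = - 2 \left(399 - 40\right) = \left(-2\right) 359 = -718$)
$X = -1550$ ($X = - 5 \left(299 - -11\right) = - 5 \left(299 + 11\right) = \left(-5\right) 310 = -1550$)
$X g = \left(-1550\right) \left(-718\right) = 1112900$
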